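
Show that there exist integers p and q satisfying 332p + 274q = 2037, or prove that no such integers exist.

Both 332 and 274 are divisible by gcd(332, 274) = 2, hence so is any combination 332p + 274q.
But 2037 = 2·1018 + 1, so 2 ∤ 2037.
Therefore 332p + 274q = 2037 has no solution in integers.

No such integers exist.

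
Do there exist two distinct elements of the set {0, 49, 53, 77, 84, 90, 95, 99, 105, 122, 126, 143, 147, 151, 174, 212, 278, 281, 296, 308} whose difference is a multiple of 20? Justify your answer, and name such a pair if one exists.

Reduce each element modulo 20: 0↦0, 49↦9, 53↦13, 77↦17, 84↦4, 90↦10, 95↦15, 99↦19, 105↦5, 122↦2, 126↦6, 143↦3, 147↦7, 151↦11, 174↦14, 212↦12, 278↦18, 281↦1, 296↦16, 308↦8.
No residue repeats among the 20 elements, so no pair has difference ≡ 0 (mod 20).

No, no such pair exists.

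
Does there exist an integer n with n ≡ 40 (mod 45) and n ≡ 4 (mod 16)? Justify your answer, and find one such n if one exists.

Since 45 and 16 share no common factor, CRT says the pair of congruences has a solution (unique mod 720).
Write n = 40 + 45t and require 40 + 45t ≡ 4 (mod 16), i.e. 45t ≡ 12 (mod 16).
45 ≡ 13 (mod 16), so this reads 13t ≡ 12 (mod 16). Since 13·5 = 65 = 4·16 + 1, the inverse of 13 mod 16 is 5.
Multiplying by 5: t ≡ 5·12 = 60 ≡ 12 (mod 16).
With t = 12: n = 40 + 45·12 = 580.
Indeed 580 ≡ 40 (mod 45) and 580 ≡ 4 (mod 16).

n = 580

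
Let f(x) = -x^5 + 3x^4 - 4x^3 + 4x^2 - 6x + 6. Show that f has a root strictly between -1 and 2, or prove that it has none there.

f(-1) = 24 and f(2) = -6, which have opposite signs.
As a polynomial, f is continuous on every closed interval.
By the Intermediate Value Theorem f must vanish at some point of (-1, 2).

Such a root exists.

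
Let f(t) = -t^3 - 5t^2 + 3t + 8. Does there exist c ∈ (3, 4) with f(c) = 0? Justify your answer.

f has no root in that interval.

f(3) = -55 and f(4) = -124, both negative, so a sign-change argument is unavailable; we show f keeps this sign on the whole interval.
Shift to the endpoint 3: with t = 3 + u (0 < u < 1), one computes f(3 + u) = -u^3 - 14u^2 - 54u - 55.
The nonzero coefficients here are all negative, so for u > 0 every term is negative (or zero), and the constant term -55 is strictly negative.
Therefore f(t) < 0 throughout (3, 4), and f has no zero there.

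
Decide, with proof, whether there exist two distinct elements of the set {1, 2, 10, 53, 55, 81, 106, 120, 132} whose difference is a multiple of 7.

1 mod 7 = 1 and 106 mod 7 = 1, so 106 − 1 = 105 = 15·7.

The pair (1, 106) works.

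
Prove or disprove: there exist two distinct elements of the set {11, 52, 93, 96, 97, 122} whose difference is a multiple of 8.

No such pair exists.

Residues mod 8: 11↦3, 52↦4, 93↦5, 96↦0, 97↦1, 122↦2.
These 6 residues are pairwise different, hence no difference of two elements is divisible by 8.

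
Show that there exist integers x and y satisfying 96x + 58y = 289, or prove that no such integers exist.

Both 96 and 58 are divisible by gcd(96, 58) = 2, hence so is any combination 96x + 58y.
But 289 is not a multiple of 2 (it leaves remainder 1).
So the equation is unsolvable over ℤ.

No such integers exist.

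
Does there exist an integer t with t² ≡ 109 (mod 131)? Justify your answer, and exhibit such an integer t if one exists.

Take t = 90. Then 90² = 8100 = 61·131 + 109, so 90² ≡ 109 (mod 131).

t = 90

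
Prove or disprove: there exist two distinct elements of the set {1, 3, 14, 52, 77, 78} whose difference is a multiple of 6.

No such pair exists.

Reduce each element modulo 6: 1↦1, 3↦3, 14↦2, 52↦4, 77↦5, 78↦0.
These 6 residues are pairwise different, hence no difference of two elements is divisible by 6.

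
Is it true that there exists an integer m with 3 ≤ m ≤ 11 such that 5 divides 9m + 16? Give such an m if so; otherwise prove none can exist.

m = 6

At m = 6 we get 9·6 + 16 = 70, and 70 = 5·14.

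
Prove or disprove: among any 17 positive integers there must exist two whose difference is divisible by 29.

No, the set {5, 6, 7, 8, 9, 10, 11, 12, 13, 14, 15, 16, 17, 18, 19, 20, 21} is a counterexample.

Try 17 consecutive integers, 5, 6, …, 21. Their remainders mod 29 are 5, 6, 7, 8, 9, 10, 11, 12, 13, 14, 15, 16, 17, 18, 19, 20, 21 — pairwise different, as any 17 ≤ 29 consecutive integers have distinct residues.
Any two of them differ by at most 16 < 29 and by at least 1, so no difference is a multiple of 29.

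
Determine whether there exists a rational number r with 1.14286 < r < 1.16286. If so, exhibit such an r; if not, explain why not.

r = 15/13

Multiplying by 13: 13·1.14286 = 14.85718 and 13·1.16286 = 15.11718, so the integer 15 lies strictly between them.
Dividing back, 1.14286 < 15/13 < 1.16286, and 15/13 is rational.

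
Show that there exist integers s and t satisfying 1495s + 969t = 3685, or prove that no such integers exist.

s = 871, t = -1340

1495 and 969 are coprime, so 1495s + 969t ranges over all of ℤ.
Run the Euclidean algorithm on 1495 and 969: 1495 = 1·969 + 526, 969 = 1·526 + 443, 526 = 1·443 + 83, 443 = 5·83 + 28, 83 = 2·28 + 27, 28 = 1·27 + 1, 27 = 27·1 + 0.
Back-substituting, 1 = 28 − 1·27 = 28 − (83 − 2·28) = −83 + 3·28 = −83 + 3·(443 − 5·83) = 3·443 − 16·83 = 3·443 − 16·(526 − 1·443) = −16·526 + 19·443 = −16·526 + 19·(969 − 1·526) = 19·969 − 35·526 = 19·969 − 35·(1495 − 1·969) = −35·1495 + 54·969; that is, 1495·(-35) + 969·54 = 1.
Multiplying through by 3685: s = (-35)·3685 = -128975, t = 54·3685 = 198990 is a solution.
Adding 134·969 to s and subtracting 134·1495 from t gives the tidier solution (871, -1340).
Indeed 1495·871 + 969·(-1340) = 1302145 − 1298460 = 3685.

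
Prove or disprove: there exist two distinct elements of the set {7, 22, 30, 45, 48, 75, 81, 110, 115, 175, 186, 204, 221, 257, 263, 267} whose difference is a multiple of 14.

7 and 175 are such a pair.

Both 7 and 175 leave remainder 7 on division by 14; their difference 168 = 12·14 is a multiple of 14.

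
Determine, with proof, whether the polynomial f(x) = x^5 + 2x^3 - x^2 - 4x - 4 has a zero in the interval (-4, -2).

f(-4) = -1156 and f(-2) = -48, both negative, so a sign-change argument is unavailable; we show f keeps this sign on the whole interval.
Shift to the endpoint -2: with x = -2 − u (0 < u < 2), one computes f(-2 − u) = -u^5 - 10u^4 - 42u^3 - 93u^2 - 104u - 48.
All 6 nonzero coefficients of this polynomial in u are negative; hence for u > 0 the value is a sum of negative terms (the constant -48 among them).
So f is strictly negative on (-4, -2); no root exists in the interval.

f has no root in that interval.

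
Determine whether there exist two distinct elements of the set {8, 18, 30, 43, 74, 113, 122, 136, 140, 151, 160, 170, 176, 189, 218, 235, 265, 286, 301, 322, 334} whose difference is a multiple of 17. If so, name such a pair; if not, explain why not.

The pair (74, 176) works.

Reduce each element mod 17: 8↦8, 18↦1, 30↦13, 43↦9, 74↦6, 113↦11, 122↦3, 136↦0, 140↦4, 151↦15, 160↦7, 170↦0, 176↦6, 189↦2, 218↦14, 235↦14, 265↦10, 286↦14, 301↦12, 322↦16, 334↦11. The residue 6 repeats (at 74 and 176), and 176 − 74 = 102 = 6·17.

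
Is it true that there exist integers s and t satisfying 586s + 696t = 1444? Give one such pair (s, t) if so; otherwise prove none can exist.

s = 202, t = -168

gcd(586, 696) = 2, and 2 divides 1444, so integer solutions exist.
Dividing through by 2 reduces the equation to 293s + 348t = 722.
Run the Euclidean algorithm on 348 and 293: 348 = 1·293 + 55, 293 = 5·55 + 18, 55 = 3·18 + 1, 18 = 18·1 + 0.
Working back up the chain: 1 = 55 − 3·18 = 55 − 3·(293 − 5·55) = −3·293 + 16·55 = −3·293 + 16·(348 − 1·293) = 16·348 − 19·293. So 293·(-19) + 348·16 = 1.
Multiplying through by 722: s = (-19)·722 = -13718, t = 16·722 = 11552 is a solution.
The general solution is s = -13718 + 348k, t = 11552 − 293k; taking k = 40 gives the smaller pair s = 202, t = -168.
Indeed 586·202 + 696·(-168) = 118372 − 116928 = 1444.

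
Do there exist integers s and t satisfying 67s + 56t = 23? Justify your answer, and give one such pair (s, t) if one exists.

s = 53, t = -63

67 and 56 are coprime, so 67s + 56t ranges over all of ℤ.
Euclidean algorithm: 67 = 1·56 + 11, 56 = 5·11 + 1, 11 = 11·1 + 0.
Working back up the chain: 1 = 56 − 5·11 = 56 − 5·(67 − 1·56) = −5·67 + 6·56. So 67·(-5) + 56·6 = 1.
Scaling by 23 gives the particular solution (s, t) = (-115, 138).
Shifting by a multiple of (56, −67) keeps it a solution: s = -115 + 3·56 = 53, t = 138 − 3·67 = -63.
Indeed 67·53 + 56·(-63) = 3551 − 3528 = 23.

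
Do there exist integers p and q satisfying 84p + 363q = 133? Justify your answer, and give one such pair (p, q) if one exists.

No such integers exist.

Any value of 84p + 363q is a multiple of gcd(84, 363) = 3.
But 133 = 3·44 + 1, so 3 ∤ 133.
Hence no integers p, q satisfy the equation.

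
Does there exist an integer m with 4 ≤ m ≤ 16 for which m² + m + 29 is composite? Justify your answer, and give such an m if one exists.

m = 9

At m = 9: 9² + 9 + 29 = 119 = 7·17, which is composite.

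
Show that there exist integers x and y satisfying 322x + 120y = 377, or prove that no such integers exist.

gcd(322, 120) = 2, so every integer of the form 322x + 120y is a multiple of 2.
But 377 is not a multiple of 2 (it leaves remainder 1).
So the equation is unsolvable over ℤ.

There are no such integers.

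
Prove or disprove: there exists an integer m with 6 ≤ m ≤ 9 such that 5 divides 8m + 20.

No, no such integer m in that range exists.

The values of 8m + 20 for m = 6, 7, 8, 9 are 68, 76, 84, 92; reduced mod 5 these are 3, 1, 4, 2.
None is 0, so 5 never divides 8m + 20 on this range.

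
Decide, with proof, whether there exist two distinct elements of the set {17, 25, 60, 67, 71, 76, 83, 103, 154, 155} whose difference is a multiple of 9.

17 mod 9 = 8 and 71 mod 9 = 8, so 71 − 17 = 54 = 6·9.

The pair (17, 71) works.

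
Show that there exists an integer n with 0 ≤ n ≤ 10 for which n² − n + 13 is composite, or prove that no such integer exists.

n = 2

At n = 2: 2² − 2 + 13 = 15 = 3·5, which is composite.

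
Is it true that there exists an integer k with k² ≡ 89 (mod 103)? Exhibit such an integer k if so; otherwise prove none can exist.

No such integer exists.

Apply Euler's criterion with the prime 103: 89 is a quadratic residue iff 89^51 ≡ 1 (mod 103), and a non-residue iff it is ≡ −1.
Squaring successively (mod 103): 89^2 = 7921 ≡ 93; 89^4 ≡ 93² = 8649 ≡ 100; 89^8 ≡ 100² = 10000 ≡ 9; 89^16 ≡ 9² = 81 ≡ 81; 89^32 ≡ 81² = 6561 ≡ 72.
Since 51 = 32 + 16 + 2 + 1, 89^51 ≡ 72 · 81 · 93 · 89; multiplying out mod 103: 72·81 = 5832 ≡ 64, then 64·93 = 5952 ≡ 81, then 81·89 = 7209 ≡ 102. Thus 89^51 ≡ 102 ≡ −1 (mod 103).
The value −1 means 89 is a non-residue modulo 103, so k² ≡ 89 (mod 103) is impossible.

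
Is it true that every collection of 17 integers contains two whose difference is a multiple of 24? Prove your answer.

Try 17 consecutive integers, 60, 61, …, 76. Their remainders mod 24 are 12, 13, 14, 15, 16, 17, 18, 19, 20, 21, 22, 23, 0, 1, 2, 3, 4 — pairwise different, as any 17 ≤ 24 consecutive integers have distinct residues.
The differences between them range over 1, …, 16, none of which is divisible by 24.

No, the set {60, 61, 62, 63, 64, 65, 66, 67, 68, 69, 70, 71, 72, 73, 74, 75, 76} is a counterexample.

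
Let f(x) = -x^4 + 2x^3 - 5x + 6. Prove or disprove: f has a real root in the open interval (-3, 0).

Yes, f has a root in the interval.

f(-3) = -114 and f(0) = 6, which have opposite signs.
Since f is a polynomial it is continuous on [-3, 0].
By the Intermediate Value Theorem f must vanish at some point of (-3, 0).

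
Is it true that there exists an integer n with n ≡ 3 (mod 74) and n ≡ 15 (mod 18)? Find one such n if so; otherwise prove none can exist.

n = 447

The moduli are not coprime: gcd(74, 18) = 2. Compatibility requires 2 ∣ (15 − 3) = 12, which holds, so solutions exist.
List candidates n ≡ 3 (mod 74): 3, 77, 151, 225, 299, 373, 447. Modulo 18 these are 3, 5, 7, 9, 11, 13, 15; 447 gives 15 as required.
Check: 447 mod 74 = 3, 447 mod 18 = 15. ✓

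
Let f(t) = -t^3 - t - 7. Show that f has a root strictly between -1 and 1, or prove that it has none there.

No.

Evaluate at the endpoints: f(-1) = -5, f(1) = -9 — same sign (negative).
The derivative f'(t) = -3t^2 - 1 is a quadratic with discriminant 0² − 4·(-3)·(-1) = -12 < 0; it never vanishes, so it is always negative (sign of the leading coefficient).
So f is strictly decreasing; between -1 and 1 its values lie between f(-1) = -5 and f(1) = -9, all negative. Therefore f has no root in (-1, 1).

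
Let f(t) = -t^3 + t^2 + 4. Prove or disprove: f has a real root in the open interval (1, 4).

f(1) = 4 and f(4) = -44, which have opposite signs.
Since f is a polynomial it is continuous on [1, 4].
By the Intermediate Value Theorem f must vanish at some point of (1, 4).

Such a root exists.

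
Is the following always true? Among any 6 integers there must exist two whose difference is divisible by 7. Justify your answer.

No; for instance {21, 22, 23, 24, 25, 26} is a counterexample.

Take the 6 consecutive integers 21, 22, …, 26: their residues mod 7 are all distinct because 6 ≤ 7.
Any two of them differ by at most 5 < 7 and by at least 1, so no difference is a multiple of 7.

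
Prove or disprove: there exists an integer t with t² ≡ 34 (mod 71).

71 is prime, so by Euler's criterion 34 is a square mod 71 iff 34^((71−1)/2) = 34^35 ≡ 1 (mod 71).
Repeated squaring mod 71: 34^2 = 1156 ≡ 20; 34^4 ≡ 20² = 400 ≡ 45; 34^8 ≡ 45² = 2025 ≡ 37; 34^16 ≡ 37² = 1369 ≡ 20; 34^32 ≡ 20² = 400 ≡ 45.
Since 35 = 32 + 2 + 1, 34^35 ≡ 45 · 20 · 34; multiplying out mod 71: 45·20 = 900 ≡ 48, then 48·34 = 1632 ≡ 70. Thus 34^35 ≡ 70 ≡ −1 (mod 71).
By Euler's criterion 34 is a quadratic non-residue mod 71: no t satisfies t² ≡ 34 (mod 71).

There is no such integer.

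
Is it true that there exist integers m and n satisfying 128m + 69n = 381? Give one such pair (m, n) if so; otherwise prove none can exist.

Since gcd(128, 69) = 1, every integer is an integer combination of 128 and 69.
Run the Euclidean algorithm on 128 and 69: 128 = 1·69 + 59, 69 = 1·59 + 10, 59 = 5·10 + 9, 10 = 1·9 + 1, 9 = 9·1 + 0.
Working back up the chain: 1 = 10 − 1·9 = 10 − (59 − 5·10) = −59 + 6·10 = −59 + 6·(69 − 1·59) = 6·69 − 7·59 = 6·69 − 7·(128 − 1·69) = −7·128 + 13·69. So 128·(-7) + 69·13 = 1.
Multiplying through by 381: m = (-7)·381 = -2667, n = 13·381 = 4953 is a solution.
Adding 39·69 to m and subtracting 39·128 from n gives the tidier solution (24, -39).
Indeed 128·24 + 69·(-39) = 3072 − 2691 = 381.

m = 24, n = -39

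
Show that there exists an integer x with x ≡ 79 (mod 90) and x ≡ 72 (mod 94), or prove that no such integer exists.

No, no such integer exists.

Reduce both congruences modulo 2, which divides 90 and 94: they say x ≡ 79 (mod 2) and x ≡ 72 (mod 2).
These are incompatible: 79 − 72 = 7 is not divisible by 2.
Hence the system has no solution.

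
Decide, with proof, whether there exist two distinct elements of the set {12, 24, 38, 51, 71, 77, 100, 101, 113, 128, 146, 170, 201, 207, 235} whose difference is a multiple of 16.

There is no such pair.

Residues mod 16: 12↦12, 24↦8, 38↦6, 51↦3, 71↦7, 77↦13, 100↦4, 101↦5, 113↦1, 128↦0, 146↦2, 170↦10, 201↦9, 207↦15, 235↦11.
These 15 residues are pairwise different, hence no difference of two elements is divisible by 16.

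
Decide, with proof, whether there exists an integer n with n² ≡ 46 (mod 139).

Take n = 121. Then 121² = 14641 = 105·139 + 46, so 121² ≡ 46 (mod 139).

n = 121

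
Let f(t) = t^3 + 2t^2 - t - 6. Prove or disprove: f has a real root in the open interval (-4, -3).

No.

The endpoint values f(-4) = -34 and f(-3) = -12 are both negative. Claim: f(t) < 0 for every t in (-4, -3).
Substitute t = -3 − u, where 0 < u < 1 on the interval. Expanding, f(-3 − u) = -u^3 - 7u^2 - 14u - 12.
All 4 nonzero coefficients of this polynomial in u are negative; hence for u > 0 the value is a sum of negative terms (the constant -12 among them).
So f is strictly negative on (-4, -3); no root exists in the interval.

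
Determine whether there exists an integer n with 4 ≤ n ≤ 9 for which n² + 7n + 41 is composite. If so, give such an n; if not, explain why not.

n = 9

At n = 9: 9² + 7·9 + 41 = 185 = 5·37, which is composite.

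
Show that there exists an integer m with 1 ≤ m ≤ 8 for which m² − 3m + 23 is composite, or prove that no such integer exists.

m = 8

At m = 8: 8² − 3·8 + 23 = 63 = 3·21, which is composite.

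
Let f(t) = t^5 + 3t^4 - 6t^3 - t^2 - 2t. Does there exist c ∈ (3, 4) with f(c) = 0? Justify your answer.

No.

The endpoint values f(3) = 309 and f(4) = 1384 are both positive. Claim: f(t) > 0 for every t in (3, 4).
Substitute t = 3 + u, where 0 < u < 1 on the interval. Expanding, f(3 + u) = u^5 + 18u^4 + 120u^3 + 377u^2 + 559u + 309.
All 6 nonzero coefficients of this polynomial in u are positive; hence for u > 0 the value is a sum of positive terms (the constant 309 among them).
Therefore f(t) > 0 throughout (3, 4), and f has no zero there.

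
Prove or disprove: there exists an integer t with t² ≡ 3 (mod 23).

Take t = 16. Then 16² = 256 = 11·23 + 3, so 16² ≡ 3 (mod 23).

t = 16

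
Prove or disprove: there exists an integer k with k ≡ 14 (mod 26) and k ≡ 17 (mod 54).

No such integer exists.

gcd(26, 54) = 2. If k ≡ 14 (mod 26) and k ≡ 17 (mod 54), then k ≡ 14 (mod 2) and k ≡ 17 (mod 2).
But 14 mod 2 = 0 while 17 mod 2 = 1, a contradiction.
So no integer satisfies both congruences.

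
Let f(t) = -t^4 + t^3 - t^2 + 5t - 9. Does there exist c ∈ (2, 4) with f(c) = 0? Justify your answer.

The endpoint values f(2) = -11 and f(4) = -197 are both negative. Claim: f(t) < 0 for every t in (2, 4).
Substitute t = 2 + u, where 0 < u < 2 on the interval. Expanding, f(2 + u) = -u^4 - 7u^3 - 19u^2 - 19u - 11.
All 5 nonzero coefficients of this polynomial in u are negative; hence for u > 0 the value is a sum of negative terms (the constant -11 among them).
So f is strictly negative on (2, 4); no root exists in the interval.

No.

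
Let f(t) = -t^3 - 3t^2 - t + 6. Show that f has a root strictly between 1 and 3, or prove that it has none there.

f(1) = 1 and f(3) = -51, which have opposite signs.
f is continuous everywhere (it is a polynomial), in particular on [1, 3].
By the Intermediate Value Theorem f must vanish at some point of (1, 3).

Such a root exists.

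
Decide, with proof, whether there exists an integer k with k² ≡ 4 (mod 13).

k = 11

Take k = 11. Then 11² = 121 = 9·13 + 4, so 11² ≡ 4 (mod 13).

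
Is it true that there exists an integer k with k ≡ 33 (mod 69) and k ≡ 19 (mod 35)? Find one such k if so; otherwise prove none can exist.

k = 999

Since 69 and 35 share no common factor, CRT says the pair of congruences has a solution (unique mod 2415).
Write k = 33 + 69t and require 33 + 69t ≡ 19 (mod 35), i.e. 69t ≡ 21 (mod 35).
69 ≡ 34 (mod 35), so this reads 34t ≡ 21 (mod 35). Invert 34 mod 35 by the Euclidean algorithm: 35 = 1·34 + 1, 34 = 34·1 + 0; back-substituting, 1 = 35 − 1·34. Hence 34·(-1) ≡ 1, so 34⁻¹ ≡ -1 ≡ 34 (mod 35).
Multiplying by 34: t ≡ 34·21 = 714 ≡ 14 (mod 35).
With t = 14: k = 33 + 69·14 = 999.
Indeed 999 ≡ 33 (mod 69) and 999 ≡ 19 (mod 35).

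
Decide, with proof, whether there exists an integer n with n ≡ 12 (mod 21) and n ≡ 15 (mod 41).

The moduli 21 and 41 are coprime, so by the Chinese Remainder Theorem a unique solution modulo 861 exists.
Write n = 12 + 21t and require 12 + 21t ≡ 15 (mod 41), i.e. 21t ≡ 3 (mod 41).
Note 21·2 = 42 ≡ 1 (mod 41) (as 42 − 1 = 1·41), so 21⁻¹ ≡ 2.
Multiplying by 2: t ≡ 2·3 = 6 (mod 41).
With t = 6: n = 12 + 21·6 = 138.
Check: 138 mod 21 = 12, 138 mod 41 = 15. ✓

n = 138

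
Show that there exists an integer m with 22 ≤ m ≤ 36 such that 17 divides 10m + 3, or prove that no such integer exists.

At m = 32 we get 10·32 + 3 = 323, and 323 = 17·19.

m = 32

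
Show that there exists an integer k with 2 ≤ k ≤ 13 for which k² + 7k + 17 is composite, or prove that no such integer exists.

At k = 11: 11² + 7·11 + 17 = 215 = 5·43, which is composite.

k = 11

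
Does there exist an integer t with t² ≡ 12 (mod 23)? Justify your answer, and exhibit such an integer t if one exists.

t = 9

Take t = 9. Then 9² = 81 = 3·23 + 12, so 9² ≡ 12 (mod 23).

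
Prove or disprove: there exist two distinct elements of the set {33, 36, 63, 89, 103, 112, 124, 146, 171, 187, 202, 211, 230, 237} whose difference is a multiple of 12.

Reduce each element mod 12: 33↦9, 36↦0, 63↦3, 89↦5, 103↦7, 112↦4, 124↦4, 146↦2, 171↦3, 187↦7, 202↦10, 211↦7, 230↦2, 237↦9. The residue 9 repeats (at 33 and 237), and 237 − 33 = 204 = 17·12.

The pair (33, 237) works.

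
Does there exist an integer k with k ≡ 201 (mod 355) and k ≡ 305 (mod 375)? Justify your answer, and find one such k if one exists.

No, no such integer exists.

Reduce both congruences modulo 5, which divides 355 and 375: they say k ≡ 201 (mod 5) and k ≡ 305 (mod 5).
But 201 mod 5 = 1 while 305 mod 5 = 0, a contradiction.
So no integer satisfies both congruences.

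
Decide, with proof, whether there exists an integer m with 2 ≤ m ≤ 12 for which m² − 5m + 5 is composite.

At m = 10: 10² − 5·10 + 5 = 55 = 5·11, which is composite.

m = 10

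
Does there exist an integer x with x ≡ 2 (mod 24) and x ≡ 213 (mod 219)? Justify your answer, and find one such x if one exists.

Both moduli are multiples of 3 = gcd(24, 219), so any solution would satisfy x ≡ 2 and x ≡ 213 modulo 3 simultaneously.
But 2 mod 3 = 2 while 213 mod 3 = 0, a contradiction.
Therefore no such x exists.

No, no such integer exists.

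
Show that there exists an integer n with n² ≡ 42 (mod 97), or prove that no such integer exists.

Apply Euler's criterion with the prime 97: 42 is a quadratic residue iff 42^48 ≡ 1 (mod 97), and a non-residue iff it is ≡ −1.
Squaring successively (mod 97): 42^2 = 1764 ≡ 18; 42^4 ≡ 18² = 324 ≡ 33; 42^8 ≡ 33² = 1089 ≡ 22; 42^16 ≡ 22² = 484 ≡ 96; 42^32 ≡ 96² = 9216 ≡ 1.
Since 48 = 32 + 16, 42^48 ≡ 1 · 96; multiplying out mod 97: 1·96 = 96 ≡ 96. Thus 42^48 ≡ 96 ≡ −1 (mod 97).
By Euler's criterion 42 is a quadratic non-residue mod 97: no n satisfies n² ≡ 42 (mod 97).

There is no such integer.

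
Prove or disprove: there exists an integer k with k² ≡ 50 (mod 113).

k = 84

Take k = 84. Then 84² = 7056 = 62·113 + 50, so 84² ≡ 50 (mod 113).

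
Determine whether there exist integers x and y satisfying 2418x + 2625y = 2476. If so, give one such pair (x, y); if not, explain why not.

No such integers exist.

gcd(2418, 2625) = 3, so every integer of the form 2418x + 2625y is a multiple of 3.
However 2476 leaves remainder 1 on division by 3.
Therefore 2418x + 2625y = 2476 has no solution in integers.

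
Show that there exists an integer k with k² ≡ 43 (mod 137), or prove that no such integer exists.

There is no such integer.

Apply Euler's criterion with the prime 137: 43 is a quadratic residue iff 43^68 ≡ 1 (mod 137), and a non-residue iff it is ≡ −1.
Repeated squaring mod 137: 43^2 = 1849 ≡ 68; 43^4 ≡ 68² = 4624 ≡ 103; 43^8 ≡ 103² = 10609 ≡ 60; 43^16 ≡ 60² = 3600 ≡ 38; 43^32 ≡ 38² = 1444 ≡ 74; 43^64 ≡ 74² = 5476 ≡ 133.
Since 68 = 64 + 4, 43^68 ≡ 133 · 103; multiplying out mod 137: 133·103 = 13699 ≡ 136. Thus 43^68 ≡ 136 ≡ −1 (mod 137).
By Euler's criterion 43 is a quadratic non-residue mod 137: no k satisfies k² ≡ 43 (mod 137).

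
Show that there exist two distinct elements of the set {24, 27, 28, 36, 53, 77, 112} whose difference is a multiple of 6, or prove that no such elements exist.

24 mod 6 = 0 and 36 mod 6 = 0, so 36 − 24 = 12 = 2·6.

The pair (24, 36) works.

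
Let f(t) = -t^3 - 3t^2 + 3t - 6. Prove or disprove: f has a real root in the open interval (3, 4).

f(3) = -51 and f(4) = -106, both negative, so a sign-change argument is unavailable; we show f keeps this sign on the whole interval.
Shift to the endpoint 3: with t = 3 + u (0 < u < 1), one computes f(3 + u) = -u^3 - 12u^2 - 42u - 51.
The nonzero coefficients here are all negative, so for u > 0 every term is negative (or zero), and the constant term -51 is strictly negative.
So f is strictly negative on (3, 4); no root exists in the interval.

No.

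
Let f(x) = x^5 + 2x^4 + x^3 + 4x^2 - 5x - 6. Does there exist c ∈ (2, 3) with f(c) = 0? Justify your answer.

The endpoint values f(2) = 72 and f(3) = 447 are both positive. Claim: f(x) > 0 for every x in (2, 3).
Substitute x = 2 + u, where 0 < u < 1 on the interval. Expanding, f(2 + u) = u^5 + 12u^4 + 57u^3 + 138u^2 + 167u + 72.
All 6 nonzero coefficients of this polynomial in u are positive; hence for u > 0 the value is a sum of positive terms (the constant 72 among them).
Therefore f(x) > 0 throughout (2, 3), and f has no zero there.

f has no root in that interval.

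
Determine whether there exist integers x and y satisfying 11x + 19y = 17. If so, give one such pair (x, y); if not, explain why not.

x = 5, y = -2

Since gcd(11, 19) = 1, every integer is an integer combination of 11 and 19.
Euclidean algorithm: 19 = 1·11 + 8, 11 = 1·8 + 3, 8 = 2·3 + 2, 3 = 1·2 + 1, 2 = 2·1 + 0.
Working back up the chain: 1 = 3 − 1·2 = 3 − (8 − 2·3) = −8 + 3·3 = −8 + 3·(11 − 1·8) = 3·11 − 4·8 = 3·11 − 4·(19 − 1·11) = −4·19 + 7·11. So 11·7 + 19·(-4) = 1.
Multiplying through by 17: x = 7·17 = 119, y = (-4)·17 = -68 is a solution.
Shifting by a multiple of (19, −11) keeps it a solution: x = 119 − 6·19 = 5, y = -68 + 6·11 = -2.
Check: 11·5 + 19·(-2) = 55 − 38 = 17. ✓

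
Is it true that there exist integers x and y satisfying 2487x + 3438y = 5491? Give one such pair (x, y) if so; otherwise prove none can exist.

There are no such integers.

Any value of 2487x + 3438y is a multiple of gcd(2487, 3438) = 3.
However 5491 leaves remainder 1 on division by 3.
Therefore 2487x + 3438y = 5491 has no solution in integers.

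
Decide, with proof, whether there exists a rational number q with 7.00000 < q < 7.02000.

Multiplying by 51: 51·7.00000 = 357.00000 and 51·7.02000 = 358.02000, so the integer 358 lies strictly between them.
Hence 358/51 is a rational number with 7.00000 < 358/51 < 7.02000.

q = 358/51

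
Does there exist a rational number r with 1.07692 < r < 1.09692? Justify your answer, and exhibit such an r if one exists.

Look for a denominator N such that an integer falls strictly between N·1.07692 and N·1.09692. N = 11 works: 11·1.07692 = 11.84612 < 12 < 12.06612 = 11·1.09692.
Hence 12/11 is a rational number with 1.07692 < 12/11 < 1.09692.

r = 12/11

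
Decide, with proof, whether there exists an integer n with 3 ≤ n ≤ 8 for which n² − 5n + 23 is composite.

The values for n = 3, 4, …, 8 are 17, 19, 23, 29, 37, 47, and each of these is prime.
So no value in the range makes the expression composite.

There is no such integer n in that range.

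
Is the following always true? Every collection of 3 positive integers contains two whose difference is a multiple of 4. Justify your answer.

No; for instance {6, 7, 8} is a counterexample.

Try 3 consecutive integers, 6, 7, 8. Their remainders mod 4 are 2, 3, 0 — pairwise different, as any 3 ≤ 4 consecutive integers have distinct residues.
Any two of them differ by at most 2 < 4 and by at least 1, so no difference is a multiple of 4.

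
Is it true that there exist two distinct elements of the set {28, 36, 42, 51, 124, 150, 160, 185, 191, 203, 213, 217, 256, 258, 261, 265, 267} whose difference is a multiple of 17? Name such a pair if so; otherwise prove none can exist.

Two integers differ by a multiple of 17 exactly when they have the same residue mod 17. The residues are 28↦11, 36↦2, 42↦8, 51↦0, 124↦5, 150↦14, 160↦7, 185↦15, 191↦4, 203↦16, 213↦9, 217↦13, 256↦1, 258↦3, 261↦6, 265↦10, 267↦12.
All 17 residues are distinct, so no two elements differ by a multiple of 17.

There is no such pair.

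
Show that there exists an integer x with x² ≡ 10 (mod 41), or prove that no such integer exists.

x = 16 works: 16² = 256, and 256 − 10 = 246 = 6·41.

x = 16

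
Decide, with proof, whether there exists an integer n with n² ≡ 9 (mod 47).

n = 44

n = 44 works: 44² = 1936, and 1936 − 9 = 1927 = 41·47.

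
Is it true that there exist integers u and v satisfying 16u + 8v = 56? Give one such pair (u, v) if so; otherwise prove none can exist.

u = 0, v = 7

Every value of 16u + 8v is a multiple of gcd(16, 8) = 8; since 8 ∣ 56, solutions exist.
Dividing through by 8 reduces the equation to 2u + 1v = 7.
With a unit coefficient on v, (u, v) = (0, 7) is an immediate solution.
Check: 16·0 + 8·7 = 0 + 56 = 56. ✓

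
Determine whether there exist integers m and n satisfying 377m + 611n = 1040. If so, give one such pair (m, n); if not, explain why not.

Every value of 377m + 611n is a multiple of gcd(377, 611) = 13; since 13 ∣ 1040, solutions exist.
Dividing through by 13 reduces the equation to 29m + 47n = 80.
Dividing repeatedly: 47 = 1·29 + 18, 29 = 1·18 + 11, 18 = 1·11 + 7, 11 = 1·7 + 4, 7 = 1·4 + 3, 4 = 1·3 + 1, 3 = 3·1 + 0.
Working back up the chain: 1 = 4 − 1·3 = 4 − (7 − 1·4) = −7 + 2·4 = −7 + 2·(11 − 1·7) = 2·11 − 3·7 = 2·11 − 3·(18 − 1·11) = −3·18 + 5·11 = −3·18 + 5·(29 − 1·18) = 5·29 − 8·18 = 5·29 − 8·(47 − 1·29) = −8·47 + 13·29. So 29·13 + 47·(-8) = 1.
Scaling by 80 gives the particular solution (m, n) = (1040, -640).
The general solution is m = 1040 + 47k, n = -640 − 29k; taking k = -22 gives the smaller pair m = 6, n = -2.
Check: 377·6 + 611·(-2) = 2262 − 1222 = 1040. ✓

m = 6, n = -2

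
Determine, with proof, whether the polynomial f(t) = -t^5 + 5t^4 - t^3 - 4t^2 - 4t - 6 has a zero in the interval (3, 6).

f(3) = 81 and f(6) = -1686, which have opposite signs.
As a polynomial, f is continuous on every closed interval.
By the Intermediate Value Theorem f must vanish at some point of (3, 6).

Yes, f has a root in the interval.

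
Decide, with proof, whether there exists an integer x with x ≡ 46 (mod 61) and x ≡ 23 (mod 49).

gcd(61, 49) = 1, so the Chinese Remainder Theorem guarantees exactly one residue class mod 2989 satisfying both.
Any solution of the first congruence is x = 46 + 61t; substituting into the second, 61t ≡ 23 − 46 ≡ 26 (mod 49).
61 ≡ 12 (mod 49), so this reads 12t ≡ 26 (mod 49). Invert 12 mod 49 by the Euclidean algorithm: 49 = 4·12 + 1, 12 = 12·1 + 0; back-substituting, 1 = 49 − 4·12. Hence 12·(-4) ≡ 1, so 12⁻¹ ≡ -4 ≡ 45 (mod 49).
Therefore t ≡ 45·26 = 1170 ≡ 43 (mod 49).
With t = 43: x = 46 + 61·43 = 2669.
Indeed 2669 ≡ 46 (mod 61) and 2669 ≡ 23 (mod 49).

x = 2669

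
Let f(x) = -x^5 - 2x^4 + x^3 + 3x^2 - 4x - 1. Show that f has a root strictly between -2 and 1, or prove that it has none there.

f(-2) = 11 and f(1) = -4, which have opposite signs.
Since f is a polynomial it is continuous on [-2, 1].
By the Intermediate Value Theorem f must vanish at some point of (-2, 1).

Yes, f has a root in the interval.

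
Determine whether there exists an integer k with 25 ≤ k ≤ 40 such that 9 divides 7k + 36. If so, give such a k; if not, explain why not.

Try k = 27: 7·27 + 36 = 225 = 25·9, which is divisible by 9.

k = 27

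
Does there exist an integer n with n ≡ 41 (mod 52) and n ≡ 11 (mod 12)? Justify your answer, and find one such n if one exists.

No, no such integer exists.

Reduce both congruences modulo 4, which divides 52 and 12: they say n ≡ 41 (mod 4) and n ≡ 11 (mod 4).
But 41 mod 4 = 1 while 11 mod 4 = 3, a contradiction.
Hence the system has no solution.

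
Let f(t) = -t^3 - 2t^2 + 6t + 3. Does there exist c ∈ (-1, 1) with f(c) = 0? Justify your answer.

Yes, such a c exists.

f(-1) = -4 and f(1) = 6, which have opposite signs.
As a polynomial, f is continuous on every closed interval.
By the Intermediate Value Theorem, f takes the value 0 somewhere in the open interval.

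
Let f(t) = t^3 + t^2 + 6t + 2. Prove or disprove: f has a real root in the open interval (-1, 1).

f(-1) = -4 and f(1) = 10, which have opposite signs.
As a polynomial, f is continuous on every closed interval.
By the Intermediate Value Theorem, f takes the value 0 somewhere in the open interval.

Yes, f has a root in the interval.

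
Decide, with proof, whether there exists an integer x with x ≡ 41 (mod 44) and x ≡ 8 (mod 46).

Reduce both congruences modulo 2, which divides 44 and 46: they say x ≡ 41 (mod 2) and x ≡ 8 (mod 2).
But 41 mod 2 = 1 while 8 mod 2 = 0, a contradiction.
So no integer satisfies both congruences.

There is no such integer.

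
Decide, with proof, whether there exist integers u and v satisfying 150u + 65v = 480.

Every value of 150u + 65v is a multiple of gcd(150, 65) = 5; since 5 ∣ 480, solutions exist.
Dividing through by 5 reduces the equation to 30u + 13v = 96.
Run the Euclidean algorithm on 30 and 13: 30 = 2·13 + 4, 13 = 3·4 + 1, 4 = 4·1 + 0.
Back-substituting, 1 = 13 − 3·4 = 13 − 3·(30 − 2·13) = −3·30 + 7·13; that is, 30·(-3) + 13·7 = 1.
Times 96: 30·(-288) + 13·672 = 96, so (-288, 672) solves it.
Adding 23·13 to u and subtracting 23·30 from v gives the tidier solution (11, -18).
Check: 150·11 + 65·(-18) = 1650 − 1170 = 480. ✓

u = 11, v = -18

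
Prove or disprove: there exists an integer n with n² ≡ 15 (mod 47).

There is no such integer.

47 is prime, so by Euler's criterion 15 is a square mod 47 iff 15^((47−1)/2) = 15^23 ≡ 1 (mod 47).
Squaring successively (mod 47): 15^2 = 225 ≡ 37; 15^4 ≡ 37² = 1369 ≡ 6; 15^8 ≡ 6² = 36 ≡ 36; 15^16 ≡ 36² = 1296 ≡ 27.
Since 23 = 16 + 4 + 2 + 1, 15^23 ≡ 27 · 6 · 37 · 15; multiplying out mod 47: 27·6 = 162 ≡ 21, then 21·37 = 777 ≡ 25, then 25·15 = 375 ≡ 46. Thus 15^23 ≡ 46 ≡ −1 (mod 47).
The value −1 means 15 is a non-residue modulo 47, so n² ≡ 15 (mod 47) is impossible.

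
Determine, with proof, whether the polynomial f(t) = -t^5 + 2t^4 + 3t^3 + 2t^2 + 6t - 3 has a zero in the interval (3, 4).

Such a root exists.

f(3) = 33 and f(4) = -267, which have opposite signs.
Since f is a polynomial it is continuous on [3, 4].
By the Intermediate Value Theorem f must vanish at some point of (3, 4).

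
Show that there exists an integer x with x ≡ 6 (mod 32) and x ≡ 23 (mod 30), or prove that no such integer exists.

Reduce both congruences modulo 2, which divides 32 and 30: they say x ≡ 6 (mod 2) and x ≡ 23 (mod 2).
But 6 mod 2 = 0 while 23 mod 2 = 1, a contradiction.
So no integer satisfies both congruences.

No such integer exists.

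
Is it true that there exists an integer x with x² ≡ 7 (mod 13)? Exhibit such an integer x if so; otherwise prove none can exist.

No, no such integer exists.

Computing x² mod 13 for x = 0, 1, …, 6 (enough, by the symmetry x ↦ 13 − x) gives 0, 1, 4, 9, 3, 12, 10.
The set of squares mod 13 is therefore {0, 1, 3, 4, 9, 10, 12}, which does not contain 7.
Hence no integer x has x² ≡ 7 (mod 13).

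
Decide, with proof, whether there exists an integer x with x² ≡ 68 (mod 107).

Apply Euler's criterion with the prime 107: 68 is a quadratic residue iff 68^53 ≡ 1 (mod 107), and a non-residue iff it is ≡ −1.
Squaring successively (mod 107): 68^2 = 4624 ≡ 23; 68^4 ≡ 23² = 529 ≡ 101; 68^8 ≡ 101² = 10201 ≡ 36; 68^16 ≡ 36² = 1296 ≡ 12; 68^32 ≡ 12² = 144 ≡ 37.
Since 53 = 32 + 16 + 4 + 1, 68^53 ≡ 37 · 12 · 101 · 68; multiplying out mod 107: 37·12 = 444 ≡ 16, then 16·101 = 1616 ≡ 11, then 11·68 = 748 ≡ 106. Thus 68^53 ≡ 106 ≡ −1 (mod 107).
The value −1 means 68 is a non-residue modulo 107, so x² ≡ 68 (mod 107) is impossible.

No, no such integer exists.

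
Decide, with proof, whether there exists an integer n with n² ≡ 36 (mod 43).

n = 37

n = 37 works: 37² = 1369, and 1369 − 36 = 1333 = 31·43.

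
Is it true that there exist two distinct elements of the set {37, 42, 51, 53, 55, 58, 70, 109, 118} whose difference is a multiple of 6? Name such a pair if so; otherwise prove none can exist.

37 mod 6 = 1 and 55 mod 6 = 1, so 55 − 37 = 18 = 3·6.

37 and 55 are such a pair.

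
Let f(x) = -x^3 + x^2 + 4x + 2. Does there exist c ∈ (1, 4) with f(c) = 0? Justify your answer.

Yes, such a c exists.

f(1) = 6 and f(4) = -30, which have opposite signs.
Since f is a polynomial it is continuous on [1, 4].
So by the Intermediate Value Theorem there is a c strictly between 1 and 4 with f(c) = 0.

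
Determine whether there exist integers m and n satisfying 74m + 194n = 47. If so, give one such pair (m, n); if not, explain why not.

There are no such integers.

Any value of 74m + 194n is a multiple of gcd(74, 194) = 2.
But 47 = 2·23 + 1, so 2 ∤ 47.
So the equation is unsolvable over ℤ.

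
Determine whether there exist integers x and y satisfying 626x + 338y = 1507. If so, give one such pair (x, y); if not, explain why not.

gcd(626, 338) = 2, so every integer of the form 626x + 338y is a multiple of 2.
However 1507 leaves remainder 1 on division by 2.
So the equation is unsolvable over ℤ.

No, no such integers exist.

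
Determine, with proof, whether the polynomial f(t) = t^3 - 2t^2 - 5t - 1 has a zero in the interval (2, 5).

Such a root exists.

f(2) = -11 and f(5) = 49, which have opposite signs.
f is continuous everywhere (it is a polynomial), in particular on [2, 5].
By the Intermediate Value Theorem, f takes the value 0 somewhere in the open interval.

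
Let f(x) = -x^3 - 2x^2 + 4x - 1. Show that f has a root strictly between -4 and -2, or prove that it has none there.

f(-4) = 15 and f(-2) = -9, which have opposite signs.
Since f is a polynomial it is continuous on [-4, -2].
By the Intermediate Value Theorem f must vanish at some point of (-4, -2).

Yes, f has a root in the interval.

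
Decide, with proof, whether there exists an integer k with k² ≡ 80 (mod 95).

k = 40

Take k = 40. Then 40² = 1600 = 16·95 + 80, so 40² ≡ 80 (mod 95).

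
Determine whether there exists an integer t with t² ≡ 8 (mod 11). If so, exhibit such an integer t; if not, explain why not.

There is no such integer.

Squares mod 11 repeat after t = 5 (as (−t)² = t²); for t = 0..5 they are 0, 1, 4, 9, 5, 3.
So the quadratic residues mod 11 are {0, 1, 3, 4, 5, 9}, and 8 is not among them.
Hence no integer t has t² ≡ 8 (mod 11).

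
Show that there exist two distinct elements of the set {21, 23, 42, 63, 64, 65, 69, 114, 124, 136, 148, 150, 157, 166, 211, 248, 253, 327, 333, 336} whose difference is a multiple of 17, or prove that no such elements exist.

The pair (21, 157) works.

Both 21 and 157 leave remainder 4 on division by 17; their difference 136 = 8·17 is a multiple of 17.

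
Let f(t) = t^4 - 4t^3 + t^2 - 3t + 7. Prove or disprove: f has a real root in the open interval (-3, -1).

The endpoint values f(-3) = 214 and f(-1) = 16 are both positive. Claim: f(t) > 0 for every t in (-3, -1).
Shift to the endpoint -1: with t = -1 − u (0 < u < 2), one computes f(-1 − u) = u^4 + 8u^3 + 19u^2 + 21u + 16.
The nonzero coefficients here are all positive, so for u > 0 every term is positive (or zero), and the constant term 16 is strictly positive.
Therefore f(t) > 0 throughout (-3, -1), and f has no zero there.

f has no root in that interval.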